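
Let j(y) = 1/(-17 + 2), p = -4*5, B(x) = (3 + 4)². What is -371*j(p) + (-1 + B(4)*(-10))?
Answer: -6994/15 ≈ -466.27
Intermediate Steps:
B(x) = 49 (B(x) = 7² = 49)
p = -20
j(y) = -1/15 (j(y) = 1/(-15) = -1/15)
-371*j(p) + (-1 + B(4)*(-10)) = -371*(-1/15) + (-1 + 49*(-10)) = 371/15 + (-1 - 490) = 371/15 - 491 = -6994/15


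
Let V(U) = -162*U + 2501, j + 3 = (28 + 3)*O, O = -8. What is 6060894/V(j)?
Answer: 6060894/43163 ≈ 140.42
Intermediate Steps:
j = -251 (j = -3 + (28 + 3)*(-8) = -3 + 31*(-8) = -3 - 248 = -251)
V(U) = 2501 - 162*U
6060894/V(j) = 6060894/(2501 - 162*(-251)) = 6060894/(2501 + 40662) = 6060894/43163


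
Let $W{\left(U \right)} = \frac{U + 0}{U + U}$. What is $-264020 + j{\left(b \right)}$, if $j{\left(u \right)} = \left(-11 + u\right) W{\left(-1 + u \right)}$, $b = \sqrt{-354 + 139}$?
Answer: $- \frac{528051}{2} + \frac{i \sqrt{215}}{2} \approx -2.6403 \cdot 10^{5} + 7.3314 i$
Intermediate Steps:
$W{\left(U \right)} = \frac{1}{2}$ ($W{\left(U \right)} = \frac{U}{2 U} = U \frac{1}{2 U} = \frac{1}{2}$)
$b = i \sqrt{215}$ ($b = \sqrt{-215} = i \sqrt{215} \approx 14.663 i$)
$j{\left(u \right)} = - \frac{11}{2} + \frac{u}{2}$ ($j{\left(u \right)} = \left(-11 + u\right) \frac{1}{2} = - \frac{11}{2} + \frac{u}{2}$)
$-264020 + j{\left(b \right)} = -264020 - \left(\frac{11}{2} - \frac{i \sqrt{215}}{2}\right) = - \frac{528051}{2} + \frac{i \sqrt{215}}{2}$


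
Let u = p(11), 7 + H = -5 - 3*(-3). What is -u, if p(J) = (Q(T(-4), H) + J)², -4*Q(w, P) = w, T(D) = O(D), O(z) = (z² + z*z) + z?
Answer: -16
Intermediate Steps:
O(z) = z + 2*z² (O(z) = (z² + z²) + z = 2*z² + z = z + 2*z²)
T(D) = D*(1 + 2*D)
H = -3 (H = -7 + (-5 - 3*(-3)) = -7 + (-5 + 9) = -7 + 4 = -3)
Q(w, P) = -w/4
p(J) = (-7 + J)² (p(J) = (-(-1)*(1 + 2*(-4)) + J)² = (-(-1)*(1 - 8) + J)² = (-(-1)*(-7) + J)² = (-¼*28 + J)² = (-7 + J)²)
u = 16 (u = (-7 + 11)² = 4² = 16)
-u = -1*16 = -16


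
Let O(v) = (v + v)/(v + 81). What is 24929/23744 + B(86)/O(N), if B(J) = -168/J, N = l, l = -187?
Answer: 94745801/190925504 ≈ 0.49624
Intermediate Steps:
N = -187
O(v) = 2*v/(81 + v) (O(v) = (2*v)/(81 + v) = 2*v/(81 + v))
24929/23744 + B(86)/O(N) = 24929/23744 + (-168/86)/((2*(-187)/(81 - 187))) = 24929*(1/23744) + (-168*1/86)/((2*(-187)/(-106))) = 24929/23744 - 84/(43*(2*(-187)*(-1/106))) = 24929/23744 - 84/(43*187/53) = 24929/23744 - 84/43*53/187 = 24929/23744 - 4452/8041 = 94745801/190925504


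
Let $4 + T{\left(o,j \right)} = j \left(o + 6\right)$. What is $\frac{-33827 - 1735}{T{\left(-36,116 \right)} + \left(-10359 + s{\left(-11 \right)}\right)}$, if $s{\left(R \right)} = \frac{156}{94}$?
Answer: $\frac{1671414}{650543} \approx 2.5693$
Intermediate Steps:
$s{\left(R \right)} = \frac{78}{47}$ ($s{\left(R \right)} = 156 \cdot \frac{1}{94} = \frac{78}{47}$)
$T{\left(o,j \right)} = -4 + j \left(6 + o\right)$ ($T{\left(o,j \right)} = -4 + j \left(o + 6\right) = -4 + j \left(6 + o\right)$)
$\frac{-33827 - 1735}{T{\left(-36,116 \right)} + \left(-10359 + s{\left(-11 \right)}\right)} = \frac{-33827 - 1735}{\left(-4 + 6 \cdot 116 + 116 \left(-36\right)\right) + \left(-10359 + \frac{78}{47}\right)} = - \frac{35562}{\left(-4 + 696 - 4176\right) - \frac{486795}{47}} = - \frac{35562}{-3484 - \frac{486795}{47}} = - \frac{35562}{- \frac{650543}{47}} = \left(-35562\right) \left(- \frac{47}{650543}\right) = \frac{1671414}{650543}$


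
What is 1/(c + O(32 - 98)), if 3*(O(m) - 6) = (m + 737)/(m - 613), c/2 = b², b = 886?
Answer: 2037/3198085255 ≈ 6.3694e-7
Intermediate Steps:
c = 1569992 (c = 2*886² = 2*784996 = 1569992)
O(m) = 6 + (737 + m)/(3*(-613 + m)) (O(m) = 6 + ((m + 737)/(m - 613))/3 = 6 + ((737 + m)/(-613 + m))/3 = 6 + (737 + m)/(3*(-613 + m)))
1/(c + O(32 - 98)) = 1/(1569992 + (-10297 + 19*(32 - 98))/(3*(-613 + (32 - 98)))) = 1/(1569992 + (-10297 + 19*(-66))/(3*(-613 - 66))) = 1/(1569992 + (⅓)*(-10297 - 1254)/(-679)) = 1/(1569992 + (⅓)*(-1/679)*(-11551)) = 1/(1569992 + 11551/2037) = 1/(3198085255/2037) = 2037/3198085255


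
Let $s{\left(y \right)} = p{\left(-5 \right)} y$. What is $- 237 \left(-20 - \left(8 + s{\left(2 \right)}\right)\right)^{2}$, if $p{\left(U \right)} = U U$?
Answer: $-1441908$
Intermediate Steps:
$p{\left(U \right)} = U^{2}$
$s{\left(y \right)} = 25 y$ ($s{\left(y \right)} = \left(-5\right)^{2} y = 25 y$)
$- 237 \left(-20 - \left(8 + s{\left(2 \right)}\right)\right)^{2} = - 237 \left(-20 - \left(8 + 25 \cdot 2\right)\right)^{2} = - 237 \left(-20 - 58\right)^{2} = - 237 \left(-78\right)^{2} = \left(-237\right) 6084 = -1441908$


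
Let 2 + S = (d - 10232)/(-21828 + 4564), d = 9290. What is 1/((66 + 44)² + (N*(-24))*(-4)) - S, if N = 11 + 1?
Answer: 55637367/28597816 ≈ 1.9455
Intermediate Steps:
S = -16793/8632 (S = -2 + (9290 - 10232)/(-21828 + 4564) = -2 - 942/(-17264) = -2 - 942*(-1/17264) = -2 + 471/8632 = -16793/8632 ≈ -1.9454)
N = 12
1/((66 + 44)² + (N*(-24))*(-4)) - S = 1/((66 + 44)² + (12*(-24))*(-4)) - 1*(-16793/8632) = 1/(110² - 288*(-4)) + 16793/8632 = 1/(12100 + 1152) + 16793/8632 = 1/13252 + 16793/8632 = 55637367/28597816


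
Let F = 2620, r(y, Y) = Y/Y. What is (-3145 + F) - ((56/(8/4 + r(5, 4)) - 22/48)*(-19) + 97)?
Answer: -6625/24 ≈ -276.04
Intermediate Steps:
r(y, Y) = 1
(-3145 + F) - ((56/(8/4 + r(5, 4)) - 22/48)*(-19) + 97) = (-3145 + 2620) - ((56/(8/4 + 1) - 22/48)*(-19) + 97) = -525 - ((56/(8*(¼) + 1) - 22*1/48)*(-19) + 97) = -525 - ((56/(2 + 1) - 11/24)*(-19) + 97) = -525 - ((56/3 - 11/24)*(-19) + 97) = -525 - ((437/24)*(-19) + 97) = -525 - (-8303/24 + 97) = -525 - 1*(-5975/24) = -525 + 5975/24 = -6625/24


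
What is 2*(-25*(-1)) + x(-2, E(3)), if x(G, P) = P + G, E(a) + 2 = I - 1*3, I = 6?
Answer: 49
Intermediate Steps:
E(a) = 1 (E(a) = -2 + (6 - 1*3) = -2 + (6 - 3) = -2 + 3 = 1)
x(G, P) = G + P
2*(-25*(-1)) + x(-2, E(3)) = 2*(-25*(-1)) + (-2 + 1) = 2*25 - 1 = 50 - 1 = 49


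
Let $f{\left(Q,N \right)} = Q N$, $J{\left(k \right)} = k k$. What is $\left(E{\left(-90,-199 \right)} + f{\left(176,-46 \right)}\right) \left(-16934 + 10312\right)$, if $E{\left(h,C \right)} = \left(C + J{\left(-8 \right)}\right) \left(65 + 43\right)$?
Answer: $150160472$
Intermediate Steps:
$J{\left(k \right)} = k^{2}$
$E{\left(h,C \right)} = 6912 + 108 C$ ($E{\left(h,C \right)} = \left(C + \left(-8\right)^{2}\right) \left(65 + 43\right) = \left(C + 64\right) 108 = \left(64 + C\right) 108 = 6912 + 108 C$)
$f{\left(Q,N \right)} = N Q$
$\left(E{\left(-90,-199 \right)} + f{\left(176,-46 \right)}\right) \left(-16934 + 10312\right) = \left(\left(6912 + 108 \left(-199\right)\right) - 8096\right) \left(-16934 + 10312\right) = \left(\left(6912 - 21492\right) - 8096\right) \left(-6622\right) = \left(-14580 - 8096\right) \left(-6622\right) = \left(-22676\right) \left(-6622\right) = 150160472$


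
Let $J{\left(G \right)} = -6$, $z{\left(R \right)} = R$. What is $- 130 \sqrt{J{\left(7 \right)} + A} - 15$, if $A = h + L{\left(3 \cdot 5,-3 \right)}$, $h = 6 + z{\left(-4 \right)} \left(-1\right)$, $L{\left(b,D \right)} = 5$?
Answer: $-405$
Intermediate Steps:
$h = 10$ ($h = 6 - -4 = 6 + 4 = 10$)
$A = 15$ ($A = 10 + 5 = 15$)
$- 130 \sqrt{J{\left(7 \right)} + A} - 15 = - 130 \sqrt{-6 + 15} - 15 = - 130 \sqrt{9} - 15 = \left(-130\right) 3 - 15 = -390 - 15 = -405$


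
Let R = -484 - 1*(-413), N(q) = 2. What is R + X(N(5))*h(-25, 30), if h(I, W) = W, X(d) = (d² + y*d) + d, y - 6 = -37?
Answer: -1751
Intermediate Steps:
y = -31 (y = 6 - 37 = -31)
X(d) = d² - 30*d (X(d) = (d² - 31*d) + d = d² - 30*d)
R = -71 (R = -484 + 413 = -71)
R + X(N(5))*h(-25, 30) = -71 + (2*(-30 + 2))*30 = -71 + (2*(-28))*30 = -71 - 56*30 = -71 - 1680 = -1751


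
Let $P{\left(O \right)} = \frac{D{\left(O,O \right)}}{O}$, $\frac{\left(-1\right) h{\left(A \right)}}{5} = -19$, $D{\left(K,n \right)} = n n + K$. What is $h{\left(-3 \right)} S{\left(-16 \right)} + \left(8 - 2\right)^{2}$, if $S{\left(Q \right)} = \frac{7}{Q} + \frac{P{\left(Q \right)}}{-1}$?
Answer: $\frac{22711}{16} \approx 1419.4$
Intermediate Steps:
$D{\left(K,n \right)} = K + n^{2}$ ($D{\left(K,n \right)} = n^{2} + K = K + n^{2}$)
$h{\left(A \right)} = 95$ ($h{\left(A \right)} = \left(-5\right) \left(-19\right) = 95$)
$P{\left(O \right)} = \frac{O + O^{2}}{O}$
$S{\left(Q \right)} = -1 - Q + \frac{7}{Q}$ ($S{\left(Q \right)} = \frac{7}{Q} + \frac{1 + Q}{-1} = \frac{7}{Q} + \left(1 + Q\right) \left(-1\right) = \frac{7}{Q} - \left(1 + Q\right) = -1 - Q + \frac{7}{Q}$)
$h{\left(-3 \right)} S{\left(-16 \right)} + \left(8 - 2\right)^{2} = 95 \left(-1 - -16 + \frac{7}{-16}\right) + \left(8 - 2\right)^{2} = 95 \left(-1 + 16 + 7 \left(- \frac{1}{16}\right)\right) + 6^{2} = 95 \left(-1 + 16 - \frac{7}{16}\right) + 36 = 95 \cdot \frac{233}{16} + 36 = \frac{22135}{16} + 36 = \frac{22711}{16}$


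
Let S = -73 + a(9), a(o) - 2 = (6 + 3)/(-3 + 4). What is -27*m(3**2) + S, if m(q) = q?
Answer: -305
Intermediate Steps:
a(o) = 11 (a(o) = 2 + (6 + 3)/(-3 + 4) = 2 + 9/1 = 2 + 9*1 = 2 + 9 = 11)
S = -62 (S = -73 + 11 = -62)
-27*m(3**2) + S = -27*3**2 - 62 = -27*9 - 62 = -243 - 62 = -305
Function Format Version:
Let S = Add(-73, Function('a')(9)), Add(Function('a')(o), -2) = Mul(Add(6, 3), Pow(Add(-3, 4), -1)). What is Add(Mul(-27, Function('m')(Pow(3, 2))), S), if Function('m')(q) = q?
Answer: -305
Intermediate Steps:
Function('a')(o) = 11 (Function('a')(o) = Add(2, Mul(Add(6, 3), Pow(Add(-3, 4), -1))) = Add(2, Mul(9, Pow(1, -1))) = Add(2, Mul(9, 1)) = Add(2, 9) = 11)
S = -62 (S = Add(-73, 11) = -62)
Add(Mul(-27, Function('m')(Pow(3, 2))), S) = Add(Mul(-27, Pow(3, 2)), -62) = Add(Mul(-27, 9), -62) = Add(-243, -62) = -305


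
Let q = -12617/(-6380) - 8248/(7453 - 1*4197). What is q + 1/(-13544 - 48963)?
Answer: -8198091617/14755402420 ≈ -0.55560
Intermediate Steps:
q = -131151/236060 (q = -12617*(-1/6380) - 8248/(7453 - 4197) = 1147/580 - 8248/3256 = 1147/580 - 8248*1/3256 = 1147/580 - 1031/407 = -131151/236060 ≈ -0.55558)
q + 1/(-13544 - 48963) = -131151/236060 + 1/(-13544 - 48963) = -131151/236060 + 1/(-62507) = -131151/236060 - 1/62507 = -8198091617/14755402420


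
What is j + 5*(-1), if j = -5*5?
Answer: -30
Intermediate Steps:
j = -25
j + 5*(-1) = -25 + 5*(-1) = -25 - 5 = -30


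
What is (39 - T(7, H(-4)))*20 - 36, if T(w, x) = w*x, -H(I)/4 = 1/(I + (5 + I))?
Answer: 1672/3 ≈ 557.33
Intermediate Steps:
H(I) = -4/(5 + 2*I) (H(I) = -4/(I + (5 + I)) = -4/(5 + 2*I))
(39 - T(7, H(-4)))*20 - 36 = (39 - 7*(-4/(5 + 2*(-4))))*20 - 36 = (39 - 7*(-4/(5 - 8)))*20 - 36 = (39 - 7*(-4/(-3)))*20 - 36 = (39 - 7*(-4*(-1/3)))*20 - 36 = (39 - 7*4/3)*20 - 36 = (39 - 1*28/3)*20 - 36 = (39 - 28/3)*20 - 36 = (89/3)*20 - 36 = 1780/3 - 36 = 1672/3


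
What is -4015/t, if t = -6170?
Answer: 803/1234 ≈ 0.65073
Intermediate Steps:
-4015/t = -4015/(-6170) = -4015*(-1/6170) = 803/1234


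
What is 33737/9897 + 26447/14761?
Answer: 759737816/146089617 ≈ 5.2005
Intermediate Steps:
33737/9897 + 26447/14761 = 759737816/146089617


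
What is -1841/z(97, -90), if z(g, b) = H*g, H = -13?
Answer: 1841/1261 ≈ 1.4600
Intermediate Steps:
z(g, b) = -13*g
-1841/z(97, -90) = -1841/((-13*97)) = -1841/(-1261) = -1841*(-1/1261) = 1841/1261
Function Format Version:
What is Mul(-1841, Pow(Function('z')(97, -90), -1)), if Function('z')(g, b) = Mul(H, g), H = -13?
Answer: Rational(1841, 1261) ≈ 1.4600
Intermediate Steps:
Function('z')(g, b) = Mul(-13, g)
Mul(-1841, Pow(Function('z')(97, -90), -1)) = Mul(-1841, Pow(Mul(-13, 97), -1)) = Mul(-1841, Pow(-1261, -1)) = Mul(-1841, Rational(-1, 1261)) = Rational(1841, 1261)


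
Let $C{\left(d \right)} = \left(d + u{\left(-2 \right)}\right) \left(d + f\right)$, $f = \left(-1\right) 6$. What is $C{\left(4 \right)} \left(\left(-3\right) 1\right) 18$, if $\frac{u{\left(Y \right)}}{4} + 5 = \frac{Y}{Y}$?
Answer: $-1296$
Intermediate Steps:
$u{\left(Y \right)} = -16$ ($u{\left(Y \right)} = -20 + 4 \frac{Y}{Y} = -20 + 4 \cdot 1 = -20 + 4 = -16$)
$f = -6$
$C{\left(d \right)} = \left(-16 + d\right) \left(-6 + d\right)$ ($C{\left(d \right)} = \left(d - 16\right) \left(d - 6\right) = \left(-16 + d\right) \left(-6 + d\right)$)
$C{\left(4 \right)} \left(\left(-3\right) 1\right) 18 = \left(96 + 4^{2} - 88\right) \left(\left(-3\right) 1\right) 18 = \left(96 + 16 - 88\right) \left(-3\right) 18 = 24 \left(-3\right) 18 = \left(-72\right) 18 = -1296$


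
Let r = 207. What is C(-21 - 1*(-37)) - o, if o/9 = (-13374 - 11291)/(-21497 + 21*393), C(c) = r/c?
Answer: -202563/52976 ≈ -3.8237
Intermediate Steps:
C(c) = 207/c
o = 221985/13244 (o = 9*((-13374 - 11291)/(-21497 + 21*393)) = 9*(-24665/(-21497 + 8253)) = 9*(-24665/(-13244)) = 9*(-24665*(-1/13244)) = 9*(24665/13244) = 221985/13244 ≈ 16.761)
C(-21 - 1*(-37)) - o = 207/(-21 - 1*(-37)) - 1*221985/13244 = 207/(-21 + 37) - 221985/13244 = 207/16 - 221985/13244 = -202563/52976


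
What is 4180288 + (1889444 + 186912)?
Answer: 6256644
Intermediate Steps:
4180288 + (1889444 + 186912) = 4180288 + 2076356 = 6256644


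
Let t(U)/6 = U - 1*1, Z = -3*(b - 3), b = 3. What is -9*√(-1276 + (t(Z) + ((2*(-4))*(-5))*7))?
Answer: -9*I*√1002 ≈ -284.89*I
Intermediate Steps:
Z = 0 (Z = -3*(3 - 3) = -3*0 = 0)
t(U) = -6 + 6*U (t(U) = 6*(U - 1*1) = 6*(U - 1) = 6*(-1 + U) = -6 + 6*U)
-9*√(-1276 + (t(Z) + ((2*(-4))*(-5))*7)) = -9*√(-1276 + ((-6 + 6*0) + ((2*(-4))*(-5))*7)) = -9*√(-1276 + ((-6 + 0) - 8*(-5)*7)) = -9*√(-1276 + (-6 + 40*7)) = -9*√(-1276 + (-6 + 280)) = -9*√(-1276 + 274) = -9*I*√1002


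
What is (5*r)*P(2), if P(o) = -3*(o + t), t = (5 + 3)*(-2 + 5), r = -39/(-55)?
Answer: -3042/11 ≈ -276.55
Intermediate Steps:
r = 39/55 (r = -39*(-1/55) = 39/55 ≈ 0.70909)
t = 24 (t = 8*3 = 24)
P(o) = -72 - 3*o (P(o) = -3*(o + 24) = -3*(24 + o) = -72 - 3*o)
(5*r)*P(2) = (5*(39/55))*(-72 - 3*2) = 39*(-72 - 6)/11 = (39/11)*(-78) = -3042/11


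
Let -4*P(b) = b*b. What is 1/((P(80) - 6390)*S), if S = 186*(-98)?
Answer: 1/145641720 ≈ 6.8662e-9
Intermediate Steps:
P(b) = -b²/4 (P(b) = -b*b/4 = -b²/4)
S = -18228
1/((P(80) - 6390)*S) = 1/(-¼*80² - 6390*(-18228)) = -1/18228/(-¼*6400 - 6390) = -1/18228/(-1600 - 6390) = -1/18228/(-7990) = -1/7990*(-1/18228) = 1/145641720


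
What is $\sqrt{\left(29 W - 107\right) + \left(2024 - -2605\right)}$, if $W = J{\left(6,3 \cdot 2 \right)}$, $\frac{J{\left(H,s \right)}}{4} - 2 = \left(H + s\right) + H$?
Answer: $\sqrt{6842} \approx 82.716$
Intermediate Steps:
$J{\left(H,s \right)} = 8 + 4 s + 8 H$ ($J{\left(H,s \right)} = 8 + 4 \left(\left(H + s\right) + H\right) = 8 + 4 \left(s + 2 H\right) = 8 + \left(4 s + 8 H\right) = 8 + 4 s + 8 H$)
$W = 80$ ($W = 8 + 4 \cdot 3 \cdot 2 + 8 \cdot 6 = 8 + 4 \cdot 6 + 48 = 8 + 24 + 48 = 80$)
$\sqrt{\left(29 W - 107\right) + \left(2024 - -2605\right)} = \sqrt{\left(29 \cdot 80 - 107\right) + \left(2024 - -2605\right)} = \sqrt{\left(2320 - 107\right) + \left(2024 + 2605\right)} = \sqrt{2213 + 4629} = \sqrt{6842}$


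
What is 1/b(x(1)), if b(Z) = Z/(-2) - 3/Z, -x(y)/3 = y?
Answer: 2/5 ≈ 0.40000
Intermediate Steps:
x(y) = -3*y
b(Z) = -3/Z - Z/2 (b(Z) = Z*(-1/2) - 3/Z = -Z/2 - 3/Z = -3/Z - Z/2)
1/b(x(1)) = 1/(-3/((-3*1)) - (-3)/2) = 1/(-3/(-3) - 1/2*(-3)) = 1/(-3*(-1/3) + 3/2) = 1/(1 + 3/2) = 1/(5/2) = 2/5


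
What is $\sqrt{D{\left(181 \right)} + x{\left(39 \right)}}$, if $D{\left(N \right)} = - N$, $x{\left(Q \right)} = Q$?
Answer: $i \sqrt{142} \approx 11.916 i$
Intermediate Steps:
$\sqrt{D{\left(181 \right)} + x{\left(39 \right)}} = \sqrt{\left(-1\right) 181 + 39} = \sqrt{-181 + 39} = \sqrt{-142} = i \sqrt{142}$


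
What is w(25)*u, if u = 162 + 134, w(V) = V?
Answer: 7400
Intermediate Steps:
u = 296
w(25)*u = 25*296 = 7400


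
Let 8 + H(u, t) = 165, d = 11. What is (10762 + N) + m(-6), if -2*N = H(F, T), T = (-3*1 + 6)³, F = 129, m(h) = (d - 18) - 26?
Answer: 21301/2 ≈ 10651.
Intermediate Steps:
m(h) = -33 (m(h) = (11 - 18) - 26 = -7 - 26 = -33)
T = 27 (T = (-3 + 6)³ = 3³ = 27)
H(u, t) = 157 (H(u, t) = -8 + 165 = 157)
N = -157/2 (N = -½*157 = -157/2 ≈ -78.500)
(10762 + N) + m(-6) = (10762 - 157/2) - 33 = 21367/2 - 33 = 21301/2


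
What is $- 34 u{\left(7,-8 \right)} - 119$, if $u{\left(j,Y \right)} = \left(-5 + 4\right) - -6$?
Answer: $-289$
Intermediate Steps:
$u{\left(j,Y \right)} = 5$ ($u{\left(j,Y \right)} = -1 + 6 = 5$)
$- 34 u{\left(7,-8 \right)} - 119 = \left(-34\right) 5 - 119 = -170 - 119 = -289$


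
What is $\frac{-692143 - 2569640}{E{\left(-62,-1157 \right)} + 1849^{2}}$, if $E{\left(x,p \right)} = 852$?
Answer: $- \frac{3261783}{3419653} \approx -0.95383$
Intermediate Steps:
$\frac{-692143 - 2569640}{E{\left(-62,-1157 \right)} + 1849^{2}} = \frac{-692143 - 2569640}{852 + 1849^{2}} = - \frac{3261783}{852 + 3418801} = - \frac{3261783}{3419653}$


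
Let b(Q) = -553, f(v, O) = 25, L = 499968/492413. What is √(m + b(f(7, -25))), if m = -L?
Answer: I*√134332411843441/492413 ≈ 23.538*I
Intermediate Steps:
L = 499968/492413 (L = 499968*(1/492413) = 499968/492413 ≈ 1.0153)
m = -499968/492413 (m = -1*499968/492413 = -499968/492413 ≈ -1.0153)
√(m + b(f(7, -25))) = √(-499968/492413 - 553) = √(-272804357/492413) = I*√134332411843441/492413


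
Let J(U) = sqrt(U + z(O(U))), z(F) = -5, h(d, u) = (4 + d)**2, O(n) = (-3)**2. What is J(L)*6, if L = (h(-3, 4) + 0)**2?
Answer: 12*I ≈ 12.0*I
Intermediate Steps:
O(n) = 9
L = 1 (L = ((4 - 3)**2 + 0)**2 = (1**2 + 0)**2 = (1 + 0)**2 = 1**2 = 1)
J(U) = sqrt(-5 + U) (J(U) = sqrt(U - 5) = sqrt(-5 + U))
J(L)*6 = sqrt(-5 + 1)*6 = sqrt(-4)*6 = (2*I)*6 = 12*I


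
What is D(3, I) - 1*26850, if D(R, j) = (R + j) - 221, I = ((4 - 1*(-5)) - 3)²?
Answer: -27032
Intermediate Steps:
I = 36 (I = ((4 + 5) - 3)² = (9 - 3)² = 6² = 36)
D(R, j) = -221 + R + j
D(3, I) - 1*26850 = (-221 + 3 + 36) - 1*26850 = -182 - 26850 = -27032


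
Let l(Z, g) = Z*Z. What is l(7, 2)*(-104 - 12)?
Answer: -5684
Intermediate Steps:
l(Z, g) = Z²
l(7, 2)*(-104 - 12) = 7²*(-104 - 12) = 49*(-116) = -5684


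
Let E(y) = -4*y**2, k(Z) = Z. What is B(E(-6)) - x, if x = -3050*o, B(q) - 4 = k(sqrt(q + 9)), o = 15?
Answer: 45754 + 3*I*sqrt(15) ≈ 45754.0 + 11.619*I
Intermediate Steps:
B(q) = 4 + sqrt(9 + q) (B(q) = 4 + sqrt(q + 9) = 4 + sqrt(9 + q))
x = -45750 (x = -3050*15 = -45750)
B(E(-6)) - x = (4 + sqrt(9 - 4*(-6)**2)) - 1*(-45750) = (4 + sqrt(9 - 4*36)) + 45750 = (4 + sqrt(9 - 144)) + 45750 = (4 + sqrt(-135)) + 45750 = (4 + 3*I*sqrt(15)) + 45750 = 45754 + 3*I*sqrt(15)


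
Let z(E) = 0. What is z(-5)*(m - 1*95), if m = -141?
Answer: 0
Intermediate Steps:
z(-5)*(m - 1*95) = 0*(-141 - 1*95) = 0*(-141 - 95) = 0*(-236) = 0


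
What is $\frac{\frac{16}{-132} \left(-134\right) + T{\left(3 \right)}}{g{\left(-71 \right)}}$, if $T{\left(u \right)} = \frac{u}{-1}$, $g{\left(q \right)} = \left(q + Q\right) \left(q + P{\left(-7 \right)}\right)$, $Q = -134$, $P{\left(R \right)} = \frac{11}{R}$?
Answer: $\frac{3059}{3436620} \approx 0.00089012$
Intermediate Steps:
$g{\left(q \right)} = \left(-134 + q\right) \left(- \frac{11}{7} + q\right)$ ($g{\left(q \right)} = \left(q - 134\right) \left(q + \frac{11}{-7}\right) = \left(-134 + q\right) \left(q + 11 \left(- \frac{1}{7}\right)\right) = \left(-134 + q\right) \left(q - \frac{11}{7}\right) = \left(-134 + q\right) \left(- \frac{11}{7} + q\right)$)
$T{\left(u \right)} = - u$ ($T{\left(u \right)} = u \left(-1\right) = - u$)
$\frac{\frac{16}{-132} \left(-134\right) + T{\left(3 \right)}}{g{\left(-71 \right)}} = \frac{\frac{16}{-132} \left(-134\right) - 3}{\frac{1474}{7} + \left(-71\right)^{2} - - \frac{67379}{7}} = \frac{16 \left(- \frac{1}{132}\right) \left(-134\right) - 3}{\frac{1474}{7} + 5041 + \frac{67379}{7}} = \frac{\left(- \frac{4}{33}\right) \left(-134\right) - 3}{\frac{104140}{7}} = \left(\frac{536}{33} - 3\right) \frac{7}{104140} = \frac{437}{33} \cdot \frac{7}{104140} = \frac{3059}{3436620}$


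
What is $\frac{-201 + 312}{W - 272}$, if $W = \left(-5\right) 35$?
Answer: $- \frac{37}{149} \approx -0.24832$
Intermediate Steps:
$W = -175$
$\frac{-201 + 312}{W - 272} = \frac{-201 + 312}{-175 - 272} = \frac{111}{-175 - 272} = \frac{111}{-447} = 111 \left(- \frac{1}{447}\right) = - \frac{37}{149}$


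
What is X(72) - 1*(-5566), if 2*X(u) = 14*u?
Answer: 6070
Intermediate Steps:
X(u) = 7*u (X(u) = (14*u)/2 = 7*u)
X(72) - 1*(-5566) = 7*72 - 1*(-5566) = 504 + 5566 = 6070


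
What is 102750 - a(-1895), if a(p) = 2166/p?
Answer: 194713416/1895 ≈ 1.0275e+5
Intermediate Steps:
102750 - a(-1895) = 102750 - 2166/(-1895) = 102750 - 2166*(-1)/1895 = 102750 - 1*(-2166/1895) = 102750 + 2166/1895 = 194713416/1895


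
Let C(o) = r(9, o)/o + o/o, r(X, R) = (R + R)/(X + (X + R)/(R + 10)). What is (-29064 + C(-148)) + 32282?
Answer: 4445715/1381 ≈ 3219.2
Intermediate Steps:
r(X, R) = 2*R/(X + (R + X)/(10 + R)) (r(X, R) = (2*R)/(X + (R + X)/(10 + R)) = 2*R/(X + (R + X)/(10 + R)))
C(o) = 1 + 2*(10 + o)/(99 + 10*o) (C(o) = (2*o*(10 + o)/(o + 11*9 + o*9))/o + o/o = (2*o*(10 + o)/(o + 99 + 9*o))/o + 1 = (2*o*(10 + o)/(99 + 10*o))/o + 1 = 2*(10 + o)/(99 + 10*o) + 1 = 1 + 2*(10 + o)/(99 + 10*o))
(-29064 + C(-148)) + 32282 = (-29064 + (119 + 12*(-148))/(99 + 10*(-148))) + 32282 = (-29064 + (119 - 1776)/(99 - 1480)) + 32282 = (-29064 - 1657/(-1381)) + 32282 = (-29064 - 1/1381*(-1657)) + 32282 = (-29064 + 1657/1381) + 32282 = -40135727/1381 + 32282 = 4445715/1381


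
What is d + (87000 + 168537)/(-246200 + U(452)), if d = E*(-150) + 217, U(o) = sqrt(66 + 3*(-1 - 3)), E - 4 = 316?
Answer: -1448201348574559/30307219973 - 766611*sqrt(6)/60614439946 ≈ -47784.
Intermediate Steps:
E = 320 (E = 4 + 316 = 320)
U(o) = 3*sqrt(6) (U(o) = sqrt(66 + 3*(-4)) = sqrt(66 - 12) = sqrt(54) = 3*sqrt(6))
d = -47783 (d = 320*(-150) + 217 = -48000 + 217 = -47783)
d + (87000 + 168537)/(-246200 + U(452)) = -47783 + (87000 + 168537)/(-246200 + 3*sqrt(6)) = -47783 + 255537/(-246200 + 3*sqrt(6))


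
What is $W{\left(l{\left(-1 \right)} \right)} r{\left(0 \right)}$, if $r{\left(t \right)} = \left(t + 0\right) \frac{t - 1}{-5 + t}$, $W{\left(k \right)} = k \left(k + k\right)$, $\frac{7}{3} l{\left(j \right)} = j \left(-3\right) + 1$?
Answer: $0$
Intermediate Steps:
$l{\left(j \right)} = \frac{3}{7} - \frac{9 j}{7}$ ($l{\left(j \right)} = \frac{3 \left(j \left(-3\right) + 1\right)}{7} = \frac{3 \left(- 3 j + 1\right)}{7} = \frac{3 \left(1 - 3 j\right)}{7} = \frac{3}{7} - \frac{9 j}{7}$)
$W{\left(k \right)} = 2 k^{2}$ ($W{\left(k \right)} = k 2 k = 2 k^{2}$)
$r{\left(t \right)} = \frac{t \left(-1 + t\right)}{-5 + t}$ ($r{\left(t \right)} = t \frac{-1 + t}{-5 + t} = \frac{t \left(-1 + t\right)}{-5 + t}$)
$W{\left(l{\left(-1 \right)} \right)} r{\left(0 \right)} = 2 \left(\frac{3}{7} - - \frac{9}{7}\right)^{2} \frac{0 \left(-1 + 0\right)}{-5 + 0} = 2 \left(\frac{3}{7} + \frac{9}{7}\right)^{2} \cdot 0 \frac{1}{-5} \left(-1\right) = 2 \left(\frac{12}{7}\right)^{2} \cdot 0 \left(- \frac{1}{5}\right) \left(-1\right) = 2 \cdot \frac{144}{49} \cdot 0 = \frac{288}{49} \cdot 0 = 0$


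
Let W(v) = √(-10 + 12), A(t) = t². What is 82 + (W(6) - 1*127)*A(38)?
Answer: -183306 + 1444*√2 ≈ -1.8126e+5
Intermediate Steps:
W(v) = √2
82 + (W(6) - 1*127)*A(38) = 82 + (√2 - 1*127)*38² = 82 + (√2 - 127)*1444 = 82 + (-127 + √2)*1444 = 82 + (-183388 + 1444*√2) = -183306 + 1444*√2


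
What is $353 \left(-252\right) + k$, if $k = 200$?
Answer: $-88756$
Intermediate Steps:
$353 \left(-252\right) + k = 353 \left(-252\right) + 200 = -88956 + 200 = -88756$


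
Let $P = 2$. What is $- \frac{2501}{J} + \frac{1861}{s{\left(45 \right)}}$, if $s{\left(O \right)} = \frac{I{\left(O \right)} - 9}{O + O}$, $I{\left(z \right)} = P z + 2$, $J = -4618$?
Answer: $\frac{773676403}{383294} \approx 2018.5$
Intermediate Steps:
$I{\left(z \right)} = 2 + 2 z$ ($I{\left(z \right)} = 2 z + 2 = 2 + 2 z$)
$s{\left(O \right)} = \frac{-7 + 2 O}{2 O}$ ($s{\left(O \right)} = \frac{\left(2 + 2 O\right) - 9}{O + O} = \frac{-7 + 2 O}{2 O}$)
$- \frac{2501}{J} + \frac{1861}{s{\left(45 \right)}} = - \frac{2501}{-4618} + \frac{1861}{\frac{1}{45} \left(- \frac{7}{2} + 45\right)} = \left(-2501\right) \left(- \frac{1}{4618}\right) + \frac{1861}{\frac{1}{45} \cdot \frac{83}{2}} = \frac{2501}{4618} + \frac{1861}{\frac{83}{90}} = \frac{2501}{4618} + 1861 \cdot \frac{90}{83} = \frac{2501}{4618} + \frac{167490}{83} = \frac{773676403}{383294}$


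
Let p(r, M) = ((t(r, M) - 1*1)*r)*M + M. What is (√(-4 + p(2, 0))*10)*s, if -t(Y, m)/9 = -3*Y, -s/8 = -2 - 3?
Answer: 800*I ≈ 800.0*I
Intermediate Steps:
s = 40 (s = -8*(-2 - 3) = -8*(-5) = 40)
t(Y, m) = 27*Y (t(Y, m) = -(-27)*Y = 27*Y)
p(r, M) = M + M*r*(-1 + 27*r) (p(r, M) = ((27*r - 1*1)*r)*M + M = ((27*r - 1)*r)*M + M = ((-1 + 27*r)*r)*M + M = (r*(-1 + 27*r))*M + M = M*r*(-1 + 27*r) + M = M + M*r*(-1 + 27*r))
(√(-4 + p(2, 0))*10)*s = (√(-4 + 0*(1 - 1*2 + 27*2²))*10)*40 = (√(-4 + 0*(1 - 2 + 27*4))*10)*40 = (√(-4 + 0*(1 - 2 + 108))*10)*40 = (√(-4 + 0*107)*10)*40 = (√(-4 + 0)*10)*40 = (√(-4)*10)*40 = ((2*I)*10)*40 = (20*I)*40 = 800*I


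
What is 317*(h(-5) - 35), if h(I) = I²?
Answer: -3170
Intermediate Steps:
317*(h(-5) - 35) = 317*((-5)² - 35) = 317*(25 - 35) = 317*(-10) = -3170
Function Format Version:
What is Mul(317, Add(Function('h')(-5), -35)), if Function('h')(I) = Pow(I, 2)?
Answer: -3170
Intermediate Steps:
Mul(317, Add(Function('h')(-5), -35)) = Mul(317, Add(Pow(-5, 2), -35)) = Mul(317, Add(25, -35)) = Mul(317, -10) = -3170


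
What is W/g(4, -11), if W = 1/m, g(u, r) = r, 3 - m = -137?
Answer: -1/1540 ≈ -0.00064935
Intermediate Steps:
m = 140 (m = 3 - 1*(-137) = 3 + 137 = 140)
W = 1/140 ≈ 0.0071429
W/g(4, -11) = (1/140)/(-11) = (1/140)*(-1/11) = -1/1540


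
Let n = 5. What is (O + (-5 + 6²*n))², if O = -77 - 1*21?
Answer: 5929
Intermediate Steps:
O = -98 (O = -77 - 21 = -98)
(O + (-5 + 6²*n))² = (-98 + (-5 + 6²*5))² = (-98 + (-5 + 36*5))² = (-98 + (-5 + 180))² = (-98 + 175)² = 77² = 5929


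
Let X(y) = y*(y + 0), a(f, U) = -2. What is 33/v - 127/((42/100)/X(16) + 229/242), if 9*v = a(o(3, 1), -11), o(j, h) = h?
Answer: -829433077/2936282 ≈ -282.48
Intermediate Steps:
v = -2/9 (v = (⅑)*(-2) = -2/9 ≈ -0.22222)
X(y) = y² (X(y) = y*y = y²)
33/v - 127/((42/100)/X(16) + 229/242) = 33/(-2/9) - 127/((42/100)/(16²) + 229/242) = 33*(-9/2) - 127/((42*(1/100))/256 + 229*(1/242)) = -297/2 - 127/((21/50)*(1/256) + 229/242) = -297/2 - 127/(21/12800 + 229/242) = -297/2 - 127/1468141/1548800 = -297/2 - 127*1548800/1468141 = -297/2 - 196697600/1468141 = -829433077/2936282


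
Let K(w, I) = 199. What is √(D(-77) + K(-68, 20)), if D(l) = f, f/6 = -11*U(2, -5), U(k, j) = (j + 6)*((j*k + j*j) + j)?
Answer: I*√461 ≈ 21.471*I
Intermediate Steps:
U(k, j) = (6 + j)*(j + j² + j*k) (U(k, j) = (6 + j)*((j*k + j²) + j) = (6 + j)*((j² + j*k) + j) = (6 + j)*(j + j² + j*k))
f = -660 (f = 6*(-(-55)*(6 + (-5)² + 6*2 + 7*(-5) - 5*2)) = 6*(-(-55)*(6 + 25 + 12 - 35 - 10)) = 6*(-(-55)*(-2)) = 6*(-11*10) = 6*(-110) = -660)
D(l) = -660
√(D(-77) + K(-68, 20)) = √(-660 + 199) = √(-461) = I*√461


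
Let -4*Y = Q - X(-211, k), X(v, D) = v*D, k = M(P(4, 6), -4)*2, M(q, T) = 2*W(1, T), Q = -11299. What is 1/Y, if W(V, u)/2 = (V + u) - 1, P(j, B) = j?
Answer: 4/18051 ≈ 0.00022159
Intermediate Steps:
W(V, u) = -2 + 2*V + 2*u (W(V, u) = 2*((V + u) - 1) = 2*(-1 + V + u) = -2 + 2*V + 2*u)
M(q, T) = 4*T (M(q, T) = 2*(-2 + 2*1 + 2*T) = 2*(-2 + 2 + 2*T) = 2*(2*T) = 4*T)
k = -32 (k = (4*(-4))*2 = -16*2 = -32)
X(v, D) = D*v
Y = 18051/4 (Y = -(-11299 - (-32)*(-211))/4 = -(-11299 - 1*6752)/4 = -(-11299 - 6752)/4 = -¼*(-18051) = 18051/4 ≈ 4512.8)
1/Y = 1/(18051/4) = 4/18051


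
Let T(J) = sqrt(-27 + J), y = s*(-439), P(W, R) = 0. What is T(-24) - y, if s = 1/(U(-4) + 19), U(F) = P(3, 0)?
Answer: 439/19 + I*sqrt(51) ≈ 23.105 + 7.1414*I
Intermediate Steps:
U(F) = 0
s = 1/19 (s = 1/(0 + 19) = 1/19 ≈ 0.052632)
y = -439/19 (y = (1/19)*(-439) = -439/19 ≈ -23.105)
T(-24) - y = sqrt(-27 - 24) - 1*(-439/19) = sqrt(-51) + 439/19 = I*sqrt(51) + 439/19 = 439/19 + I*sqrt(51)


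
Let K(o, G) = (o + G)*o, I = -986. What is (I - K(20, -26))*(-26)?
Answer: 22516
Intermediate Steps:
K(o, G) = o*(G + o) (K(o, G) = (G + o)*o = o*(G + o))
(I - K(20, -26))*(-26) = (-986 - 20*(-26 + 20))*(-26) = (-986 - 20*(-6))*(-26) = (-986 - 1*(-120))*(-26) = (-986 + 120)*(-26) = -866*(-26) = 22516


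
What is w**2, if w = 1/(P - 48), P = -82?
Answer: 1/16900 ≈ 5.9172e-5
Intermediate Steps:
w = -1/130 (w = 1/(-82 - 48) = 1/(-130) = -1/130 ≈ -0.0076923)
w**2 = (-1/130)**2 = 1/16900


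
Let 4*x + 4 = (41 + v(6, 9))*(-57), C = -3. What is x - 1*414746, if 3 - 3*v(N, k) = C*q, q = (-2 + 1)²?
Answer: -1661439/4 ≈ -4.1536e+5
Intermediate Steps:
q = 1 (q = (-1)² = 1)
v(N, k) = 2 (v(N, k) = 1 - (-1) = 1 - ⅓*(-3) = 1 + 1 = 2)
x = -2455/4 (x = -1 + ((41 + 2)*(-57))/4 = -1 + (43*(-57))/4 = -1 + (¼)*(-2451) = -1 - 2451/4 = -2455/4 ≈ -613.75)
x - 1*414746 = -2455/4 - 1*414746 = -2455/4 - 414746 = -1661439/4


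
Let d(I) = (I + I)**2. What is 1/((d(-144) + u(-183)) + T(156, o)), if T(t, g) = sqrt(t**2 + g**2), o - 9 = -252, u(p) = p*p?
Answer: 761/88604968 - sqrt(9265)/4518853368 ≈ 8.5674e-6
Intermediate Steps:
u(p) = p**2
o = -243 (o = 9 - 252 = -243)
d(I) = 4*I**2 (d(I) = (2*I)**2 = 4*I**2)
T(t, g) = sqrt(g**2 + t**2)
1/((d(-144) + u(-183)) + T(156, o)) = 1/((4*(-144)**2 + (-183)**2) + sqrt((-243)**2 + 156**2)) = 1/((4*20736 + 33489) + sqrt(59049 + 24336)) = 1/((82944 + 33489) + sqrt(83385)) = 1/(116433 + 3*sqrt(9265))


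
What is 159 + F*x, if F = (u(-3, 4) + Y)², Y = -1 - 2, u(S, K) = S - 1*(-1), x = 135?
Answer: 3534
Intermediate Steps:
u(S, K) = 1 + S (u(S, K) = S + 1 = 1 + S)
Y = -3
F = 25 (F = ((1 - 3) - 3)² = (-2 - 3)² = (-5)² = 25)
159 + F*x = 159 + 25*135 = 159 + 3375 = 3534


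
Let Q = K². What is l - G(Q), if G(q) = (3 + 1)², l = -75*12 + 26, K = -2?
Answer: -890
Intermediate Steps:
Q = 4 (Q = (-2)² = 4)
l = -874 (l = -900 + 26 = -874)
G(q) = 16 (G(q) = 4² = 16)
l - G(Q) = -874 - 1*16 = -874 - 16 = -890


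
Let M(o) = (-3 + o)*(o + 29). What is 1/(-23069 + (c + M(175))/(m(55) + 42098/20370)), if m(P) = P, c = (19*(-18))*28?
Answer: -107/2420548 ≈ -4.4205e-5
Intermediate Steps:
c = -9576 (c = -342*28 = -9576)
M(o) = (-3 + o)*(29 + o)
1/(-23069 + (c + M(175))/(m(55) + 42098/20370)) = 1/(-23069 + (-9576 + (-87 + 175**2 + 26*175))/(55 + 42098/20370)) = 1/(-23069 + (-9576 + (-87 + 30625 + 4550))/(55 + 42098*(1/20370))) = 1/(-23069 + (-9576 + 35088)/(55 + 31/15)) = 1/(-23069 + 25512/(856/15)) = 1/(-23069 + 25512*(15/856)) = 1/(-23069 + 47835/107) = 1/(-2420548/107) = -107/2420548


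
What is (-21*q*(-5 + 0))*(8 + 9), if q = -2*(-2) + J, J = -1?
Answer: 5355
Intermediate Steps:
q = 3 (q = -2*(-2) - 1 = 4 - 1 = 3)
(-21*q*(-5 + 0))*(8 + 9) = (-63*(-5 + 0))*(8 + 9) = -63*(-5)*17 = -21*(-15)*17 = 315*17 = 5355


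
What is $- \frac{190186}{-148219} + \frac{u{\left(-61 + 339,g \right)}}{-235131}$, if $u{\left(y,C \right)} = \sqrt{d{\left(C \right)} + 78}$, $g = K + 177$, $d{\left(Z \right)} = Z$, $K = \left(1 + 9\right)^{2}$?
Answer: $\frac{190186}{148219} - \frac{\sqrt{355}}{235131} \approx 1.2831$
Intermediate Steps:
$K = 100$ ($K = 10^{2} = 100$)
$g = 277$ ($g = 100 + 177 = 277$)
$u{\left(y,C \right)} = \sqrt{78 + C}$ ($u{\left(y,C \right)} = \sqrt{C + 78} = \sqrt{78 + C}$)
$- \frac{190186}{-148219} + \frac{u{\left(-61 + 339,g \right)}}{-235131} = - \frac{190186}{-148219} + \frac{\sqrt{78 + 277}}{-235131} = \left(-190186\right) \left(- \frac{1}{148219}\right) + \sqrt{355} \left(- \frac{1}{235131}\right) = \frac{190186}{148219} - \frac{\sqrt{355}}{235131}$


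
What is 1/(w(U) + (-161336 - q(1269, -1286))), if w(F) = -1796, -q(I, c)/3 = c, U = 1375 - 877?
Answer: -1/166990 ≈ -5.9884e-6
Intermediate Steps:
U = 498
q(I, c) = -3*c
1/(w(U) + (-161336 - q(1269, -1286))) = 1/(-1796 + (-161336 - (-3)*(-1286))) = 1/(-1796 + (-161336 - 1*3858)) = 1/(-1796 + (-161336 - 3858)) = 1/(-1796 - 165194) = 1/(-166990) = -1/166990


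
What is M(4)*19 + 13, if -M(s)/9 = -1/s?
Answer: 223/4 ≈ 55.750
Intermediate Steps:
M(s) = 9/s (M(s) = -(-9)/s = 9/s)
M(4)*19 + 13 = (9/4)*19 + 13 = 171/4 + 13 = 223/4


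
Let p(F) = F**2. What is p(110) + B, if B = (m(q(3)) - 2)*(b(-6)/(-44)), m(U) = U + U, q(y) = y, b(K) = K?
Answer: 133106/11 ≈ 12101.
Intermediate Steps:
m(U) = 2*U
B = 6/11 (B = (2*3 - 2)*(-6/(-44)) = (6 - 2)*(-6*(-1/44)) = 4*(3/22) = 6/11 ≈ 0.54545)
p(110) + B = 110**2 + 6/11 = 12100 + 6/11 = 133106/11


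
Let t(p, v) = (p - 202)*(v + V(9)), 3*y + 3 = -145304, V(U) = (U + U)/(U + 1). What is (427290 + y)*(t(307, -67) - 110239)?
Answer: -133074478855/3 ≈ -4.4358e+10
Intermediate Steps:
V(U) = 2*U/(1 + U) (V(U) = (2*U)/(1 + U) = 2*U/(1 + U))
y = -145307/3 (y = -1 + (1/3)*(-145304) = -1 - 145304/3 = -145307/3 ≈ -48436.)
t(p, v) = (-202 + p)*(9/5 + v) (t(p, v) = (p - 202)*(v + 2*9/(1 + 9)) = (-202 + p)*(v + 2*9/10) = (-202 + p)*(v + 2*9*(1/10)) = (-202 + p)*(v + 9/5) = (-202 + p)*(9/5 + v))
(427290 + y)*(t(307, -67) - 110239) = (427290 - 145307/3)*((-1818/5 - 202*(-67) + (9/5)*307 + 307*(-67)) - 110239) = 1136563*((-1818/5 + 13534 + 2763/5 - 20569) - 110239)/3 = 1136563*(-6846 - 110239)/3 = (1136563/3)*(-117085) = -133074478855/3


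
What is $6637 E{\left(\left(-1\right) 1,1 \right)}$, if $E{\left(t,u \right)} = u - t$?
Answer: $13274$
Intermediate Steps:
$6637 E{\left(\left(-1\right) 1,1 \right)} = 6637 \left(1 - \left(-1\right) 1\right) = 6637 \left(1 - -1\right) = 6637 \left(1 + 1\right) = 6637 \cdot 2 = 13274$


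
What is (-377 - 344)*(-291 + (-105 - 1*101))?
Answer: 358337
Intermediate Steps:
(-377 - 344)*(-291 + (-105 - 1*101)) = -721*(-291 + (-105 - 101)) = -721*(-291 - 206) = -721*(-497) = 358337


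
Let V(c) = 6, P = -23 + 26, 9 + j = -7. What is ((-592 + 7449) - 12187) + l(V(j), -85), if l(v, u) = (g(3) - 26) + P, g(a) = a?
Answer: -5350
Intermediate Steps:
j = -16 (j = -9 - 7 = -16)
P = 3
l(v, u) = -20 (l(v, u) = (3 - 26) + 3 = -23 + 3 = -20)
((-592 + 7449) - 12187) + l(V(j), -85) = ((-592 + 7449) - 12187) - 20 = (6857 - 12187) - 20 = -5330 - 20 = -5350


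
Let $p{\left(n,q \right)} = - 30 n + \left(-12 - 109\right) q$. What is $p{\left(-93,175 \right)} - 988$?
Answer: $-19373$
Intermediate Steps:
$p{\left(n,q \right)} = - 121 q - 30 n$ ($p{\left(n,q \right)} = - 30 n - 121 q = - 121 q - 30 n$)
$p{\left(-93,175 \right)} - 988 = \left(\left(-121\right) 175 - -2790\right) - 988 = \left(-21175 + 2790\right) - 988 = -18385 - 988 = -19373$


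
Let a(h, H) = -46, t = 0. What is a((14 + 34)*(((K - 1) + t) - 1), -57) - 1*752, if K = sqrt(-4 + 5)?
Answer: -798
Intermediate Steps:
K = 1 (K = sqrt(1) = 1)
a((14 + 34)*(((K - 1) + t) - 1), -57) - 1*752 = -46 - 1*752 = -46 - 752 = -798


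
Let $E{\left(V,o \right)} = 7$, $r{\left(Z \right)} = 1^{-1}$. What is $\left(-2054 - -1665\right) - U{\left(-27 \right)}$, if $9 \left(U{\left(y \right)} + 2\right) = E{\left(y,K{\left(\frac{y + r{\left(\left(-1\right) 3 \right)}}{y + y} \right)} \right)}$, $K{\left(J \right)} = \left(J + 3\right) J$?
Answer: $- \frac{3490}{9} \approx -387.78$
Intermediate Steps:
$r{\left(Z \right)} = 1$
$K{\left(J \right)} = J \left(3 + J\right)$ ($K{\left(J \right)} = \left(3 + J\right) J = J \left(3 + J\right)$)
$U{\left(y \right)} = - \frac{11}{9}$ ($U{\left(y \right)} = -2 + \frac{1}{9} \cdot 7 = -2 + \frac{7}{9} = - \frac{11}{9}$)
$\left(-2054 - -1665\right) - U{\left(-27 \right)} = \left(-2054 - -1665\right) - - \frac{11}{9} = \left(-2054 + 1665\right) + \frac{11}{9} = -389 + \frac{11}{9} = - \frac{3490}{9}$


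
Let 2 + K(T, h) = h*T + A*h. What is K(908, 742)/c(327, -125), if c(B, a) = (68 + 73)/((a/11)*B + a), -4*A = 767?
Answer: -22453994875/1551 ≈ -1.4477e+7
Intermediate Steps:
A = -767/4 (A = -¼*767 = -767/4 ≈ -191.75)
c(B, a) = 141/(a + B*a/11) (c(B, a) = 141/((a*(1/11))*B + a) = 141/((a/11)*B + a) = 141/(B*a/11 + a) = 141/(a + B*a/11))
K(T, h) = -2 - 767*h/4 + T*h (K(T, h) = -2 + (h*T - 767*h/4) = -2 + (T*h - 767*h/4) = -2 + (-767*h/4 + T*h) = -2 - 767*h/4 + T*h)
K(908, 742)/c(327, -125) = (-2 - 767/4*742 + 908*742)/((1551/(-125*(11 + 327)))) = (-2 - 284557/2 + 673736)/((1551*(-1/125)/338)) = 1062911/(2*((1551*(-1/125)*(1/338)))) = 1062911/(2*(-1551/42250)) = (1062911/2)*(-42250/1551) = -22453994875/1551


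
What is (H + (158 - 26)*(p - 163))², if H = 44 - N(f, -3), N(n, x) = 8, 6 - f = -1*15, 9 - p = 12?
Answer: 478559376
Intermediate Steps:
p = -3 (p = 9 - 1*12 = 9 - 12 = -3)
f = 21 (f = 6 - (-1)*15 = 6 - 1*(-15) = 6 + 15 = 21)
H = 36 (H = 44 - 1*8 = 44 - 8 = 36)
(H + (158 - 26)*(p - 163))² = (36 + (158 - 26)*(-3 - 163))² = (36 + 132*(-166))² = (36 - 21912)² = (-21876)² = 478559376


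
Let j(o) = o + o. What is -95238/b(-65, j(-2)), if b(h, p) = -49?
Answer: 95238/49 ≈ 1943.6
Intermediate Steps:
j(o) = 2*o
-95238/b(-65, j(-2)) = -95238/(-49) = -95238*(-1/49) = 95238/49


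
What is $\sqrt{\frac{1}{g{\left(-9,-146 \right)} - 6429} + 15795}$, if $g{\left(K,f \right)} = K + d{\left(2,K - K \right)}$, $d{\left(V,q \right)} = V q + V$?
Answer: $\frac{\sqrt{163565499971}}{3218} \approx 125.68$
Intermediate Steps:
$d{\left(V,q \right)} = V + V q$
$g{\left(K,f \right)} = 2 + K$ ($g{\left(K,f \right)} = K + 2 \left(1 + \left(K - K\right)\right) = K + 2 \left(1 + 0\right) = K + 2 \cdot 1 = K + 2 = 2 + K$)
$\sqrt{\frac{1}{g{\left(-9,-146 \right)} - 6429} + 15795} = \sqrt{\frac{1}{\left(2 - 9\right) - 6429} + 15795} = \sqrt{\frac{1}{-7 - 6429} + 15795} = \sqrt{\frac{1}{-6436} + 15795} = \sqrt{- \frac{1}{6436} + 15795} = \sqrt{\frac{101656619}{6436}} = \frac{\sqrt{163565499971}}{3218}$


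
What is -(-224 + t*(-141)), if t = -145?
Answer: -20221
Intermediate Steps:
-(-224 + t*(-141)) = -(-224 - 145*(-141)) = -(-224 + 20445) = -1*20221 = -20221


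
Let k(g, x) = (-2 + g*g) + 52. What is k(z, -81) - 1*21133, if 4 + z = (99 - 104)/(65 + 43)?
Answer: -245721143/11664 ≈ -21067.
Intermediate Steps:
z = -437/108 (z = -4 + (99 - 104)/(65 + 43) = -4 - 5/108 = -437/108 ≈ -4.0463)
k(g, x) = 50 + g² (k(g, x) = (-2 + g²) + 52 = 50 + g²)
k(z, -81) - 1*21133 = (50 + (-437/108)²) - 1*21133 = (50 + 190969/11664) - 21133 = 774169/11664 - 21133 = -245721143/11664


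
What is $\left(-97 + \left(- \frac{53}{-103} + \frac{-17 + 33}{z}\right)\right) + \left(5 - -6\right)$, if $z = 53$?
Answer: $- \frac{465017}{5459} \approx -85.184$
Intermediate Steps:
$\left(-97 + \left(- \frac{53}{-103} + \frac{-17 + 33}{z}\right)\right) + \left(5 - -6\right) = \left(-97 + \left(- \frac{53}{-103} + \frac{-17 + 33}{53}\right)\right) + \left(5 - -6\right) = \left(-97 + \left(\left(-53\right) \left(- \frac{1}{103}\right) + 16 \cdot \frac{1}{53}\right)\right) + \left(5 + 6\right) = \left(-97 + \left(\frac{53}{103} + \frac{16}{53}\right)\right) + 11 = \left(-97 + \frac{4457}{5459}\right) + 11 = - \frac{525066}{5459} + 11 = - \frac{465017}{5459}$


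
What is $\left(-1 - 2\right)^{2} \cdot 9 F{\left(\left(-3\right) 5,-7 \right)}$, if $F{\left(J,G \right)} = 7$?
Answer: $567$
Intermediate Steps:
$\left(-1 - 2\right)^{2} \cdot 9 F{\left(\left(-3\right) 5,-7 \right)} = \left(-1 - 2\right)^{2} \cdot 9 \cdot 7 = \left(-3\right)^{2} \cdot 9 \cdot 7 = 9 \cdot 9 \cdot 7 = 81 \cdot 7 = 567$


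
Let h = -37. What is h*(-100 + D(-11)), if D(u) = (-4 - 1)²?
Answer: 2775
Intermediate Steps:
D(u) = 25 (D(u) = (-5)² = 25)
h*(-100 + D(-11)) = -37*(-100 + 25) = -37*(-75) = 2775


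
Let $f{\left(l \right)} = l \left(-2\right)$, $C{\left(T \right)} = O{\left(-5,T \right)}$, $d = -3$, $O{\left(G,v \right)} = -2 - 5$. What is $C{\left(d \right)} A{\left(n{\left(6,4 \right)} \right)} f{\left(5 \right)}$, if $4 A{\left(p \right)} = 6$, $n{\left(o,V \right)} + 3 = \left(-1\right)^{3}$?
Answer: $105$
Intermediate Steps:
$O{\left(G,v \right)} = -7$ ($O{\left(G,v \right)} = -2 - 5 = -7$)
$C{\left(T \right)} = -7$
$n{\left(o,V \right)} = -4$ ($n{\left(o,V \right)} = -3 + \left(-1\right)^{3} = -3 - 1 = -4$)
$A{\left(p \right)} = \frac{3}{2}$ ($A{\left(p \right)} = \frac{1}{4} \cdot 6 = \frac{3}{2}$)
$f{\left(l \right)} = - 2 l$
$C{\left(d \right)} A{\left(n{\left(6,4 \right)} \right)} f{\left(5 \right)} = \left(-7\right) \frac{3}{2} \left(\left(-2\right) 5\right) = \left(- \frac{21}{2}\right) \left(-10\right) = 105$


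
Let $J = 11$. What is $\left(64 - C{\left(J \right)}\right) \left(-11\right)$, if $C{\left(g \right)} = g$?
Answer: $-583$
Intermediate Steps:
$\left(64 - C{\left(J \right)}\right) \left(-11\right) = \left(64 - 11\right) \left(-11\right) = 53 \left(-11\right) = -583$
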